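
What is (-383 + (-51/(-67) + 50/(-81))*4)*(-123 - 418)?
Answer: 1122800597/5427 ≈ 2.0689e+5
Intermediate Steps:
(-383 + (-51/(-67) + 50/(-81))*4)*(-123 - 418) = (-383 + (-51*(-1/67) + 50*(-1/81))*4)*(-541) = (-383 + (51/67 - 50/81)*4)*(-541) = (-383 + (781/5427)*4)*(-541) = (-383 + 3124/5427)*(-541) = -2075417/5427*(-541) = 1122800597/5427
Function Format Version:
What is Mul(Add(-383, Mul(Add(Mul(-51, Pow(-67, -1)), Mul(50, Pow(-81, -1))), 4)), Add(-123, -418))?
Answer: Rational(1122800597, 5427) ≈ 2.0689e+5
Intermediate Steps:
Mul(Add(-383, Mul(Add(Mul(-51, Pow(-67, -1)), Mul(50, Pow(-81, -1))), 4)), Add(-123, -418)) = Mul(Add(-383, Mul(Add(Mul(-51, Rational(-1, 67)), Mul(50, Rational(-1, 81))), 4)), -541) = Mul(Add(-383, Mul(Add(Rational(51, 67), Rational(-50, 81)), 4)), -541) = Mul(Add(-383, Mul(Rational(781, 5427), 4)), -541) = Mul(Add(-383, Rational(3124, 5427)), -541) = Mul(Rational(-2075417, 5427), -541) = Rational(1122800597, 5427)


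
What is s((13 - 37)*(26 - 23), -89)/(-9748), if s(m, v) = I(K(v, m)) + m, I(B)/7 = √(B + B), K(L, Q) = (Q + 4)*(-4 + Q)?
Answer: 18/2437 - 7*√646/2437 ≈ -0.065620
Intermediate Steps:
K(L, Q) = (-4 + Q)*(4 + Q) (K(L, Q) = (4 + Q)*(-4 + Q) = (-4 + Q)*(4 + Q))
I(B) = 7*√2*√B (I(B) = 7*√(B + B) = 7*√(2*B) = 7*(√2*√B) = 7*√2*√B)
s(m, v) = m + 7*√2*√(-16 + m²) (s(m, v) = 7*√2*√(-16 + m²) + m = m + 7*√2*√(-16 + m²))
s((13 - 37)*(26 - 23), -89)/(-9748) = ((13 - 37)*(26 - 23) + 7*√(-32 + 2*((13 - 37)*(26 - 23))²))/(-9748) = (-24*3 + 7*√(-32 + 2*(-24*3)²))*(-1/9748) = (-72 + 7*√(-32 + 2*(-72)²))*(-1/9748) = (-72 + 7*√(-32 + 2*5184))*(-1/9748) = (-72 + 7*√(-32 + 10368))*(-1/9748) = (-72 + 7*√10336)*(-1/9748) = (-72 + 7*(4*√646))*(-1/9748) = (-72 + 28*√646)*(-1/9748) = 18/2437 - 7*√646/2437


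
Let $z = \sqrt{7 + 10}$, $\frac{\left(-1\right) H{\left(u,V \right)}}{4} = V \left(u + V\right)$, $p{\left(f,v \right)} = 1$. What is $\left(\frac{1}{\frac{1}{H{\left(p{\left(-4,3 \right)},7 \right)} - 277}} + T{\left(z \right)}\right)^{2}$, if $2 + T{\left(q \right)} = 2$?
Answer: $251001$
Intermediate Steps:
$H{\left(u,V \right)} = - 4 V \left(V + u\right)$ ($H{\left(u,V \right)} = - 4 V \left(u + V\right) = - 4 V \left(V + u\right)$)
$z = \sqrt{17} \approx 4.1231$
$T{\left(q \right)} = 0$ ($T{\left(q \right)} = -2 + 2 = 0$)
$\left(\frac{1}{\frac{1}{H{\left(p{\left(-4,3 \right)},7 \right)} - 277}} + T{\left(z \right)}\right)^{2} = \left(\frac{1}{\frac{1}{\left(-4\right) 7 \left(7 + 1\right) - 277}} + 0\right)^{2} = \left(\frac{1}{\frac{1}{\left(-4\right) 7 \cdot 8 - 277}} + 0\right)^{2} = \left(\frac{1}{\frac{1}{-224 - 277}} + 0\right)^{2} = \left(\frac{1}{\frac{1}{-501}} + 0\right)^{2} = \left(\frac{1}{- \frac{1}{501}} + 0\right)^{2} = \left(-501 + 0\right)^{2} = \left(-501\right)^{2} = 251001$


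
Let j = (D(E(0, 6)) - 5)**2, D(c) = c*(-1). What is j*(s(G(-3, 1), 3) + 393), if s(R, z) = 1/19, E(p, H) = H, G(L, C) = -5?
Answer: 903628/19 ≈ 47559.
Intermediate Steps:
D(c) = -c
s(R, z) = 1/19
j = 121 (j = (-1*6 - 5)**2 = (-6 - 5)**2 = (-11)**2 = 121)
j*(s(G(-3, 1), 3) + 393) = 121*(1/19 + 393) = 121*(7468/19) = 903628/19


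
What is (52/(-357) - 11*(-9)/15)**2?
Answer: 132733441/3186225 ≈ 41.659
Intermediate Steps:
(52/(-357) - 11*(-9)/15)**2 = (52*(-1/357) + 99*(1/15))**2 = (-52/357 + 33/5)**2 = (11521/1785)**2 = 132733441/3186225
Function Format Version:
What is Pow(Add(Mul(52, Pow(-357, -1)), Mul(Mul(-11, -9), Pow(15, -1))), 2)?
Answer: Rational(132733441, 3186225) ≈ 41.659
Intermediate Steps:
Pow(Add(Mul(52, Pow(-357, -1)), Mul(Mul(-11, -9), Pow(15, -1))), 2) = Pow(Add(Mul(52, Rational(-1, 357)), Mul(99, Rational(1, 15))), 2) = Pow(Add(Rational(-52, 357), Rational(33, 5)), 2) = Pow(Rational(11521, 1785), 2) = Rational(132733441, 3186225)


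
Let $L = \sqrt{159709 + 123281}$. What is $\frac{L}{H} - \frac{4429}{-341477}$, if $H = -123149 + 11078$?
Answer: $\frac{4429}{341477} - \frac{\sqrt{282990}}{112071} \approx 0.0082234$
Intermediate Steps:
$L = \sqrt{282990} \approx 531.97$
$H = -112071$
$\frac{L}{H} - \frac{4429}{-341477} = \frac{\sqrt{282990}}{-112071} - \frac{4429}{-341477} = \sqrt{282990} \left(- \frac{1}{112071}\right) - - \frac{4429}{341477} = - \frac{\sqrt{282990}}{112071} + \frac{4429}{341477} = \frac{4429}{341477} - \frac{\sqrt{282990}}{112071}$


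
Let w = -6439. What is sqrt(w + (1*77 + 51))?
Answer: I*sqrt(6311) ≈ 79.442*I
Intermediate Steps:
sqrt(w + (1*77 + 51)) = sqrt(-6439 + (1*77 + 51)) = sqrt(-6439 + (77 + 51)) = sqrt(-6439 + 128) = sqrt(-6311) = I*sqrt(6311)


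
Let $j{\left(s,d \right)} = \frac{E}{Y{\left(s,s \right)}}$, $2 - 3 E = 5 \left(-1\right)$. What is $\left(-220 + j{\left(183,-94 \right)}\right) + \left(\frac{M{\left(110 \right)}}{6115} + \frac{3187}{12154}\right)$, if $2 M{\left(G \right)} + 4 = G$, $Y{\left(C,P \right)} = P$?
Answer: $- \frac{8965003047647}{40802618790} \approx -219.72$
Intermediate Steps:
$E = \frac{7}{3}$ ($E = \frac{2}{3} - \frac{5 \left(-1\right)}{3} = \frac{2}{3} - - \frac{5}{3} = \frac{2}{3} + \frac{5}{3} = \frac{7}{3} \approx 2.3333$)
$M{\left(G \right)} = -2 + \frac{G}{2}$
$j{\left(s,d \right)} = \frac{7}{3 s}$
$\left(-220 + j{\left(183,-94 \right)}\right) + \left(\frac{M{\left(110 \right)}}{6115} + \frac{3187}{12154}\right) = \left(-220 + \frac{7}{3 \cdot 183}\right) + \left(\frac{-2 + \frac{1}{2} \cdot 110}{6115} + \frac{3187}{12154}\right) = \left(-220 + \frac{7}{3} \cdot \frac{1}{183}\right) + \left(\left(-2 + 55\right) \frac{1}{6115} + 3187 \cdot \frac{1}{12154}\right) = \left(-220 + \frac{7}{549}\right) + \left(53 \cdot \frac{1}{6115} + \frac{3187}{12154}\right) = - \frac{120773}{549} + \left(\frac{53}{6115} + \frac{3187}{12154}\right) = - \frac{120773}{549} + \frac{20132667}{74321710} = - \frac{8965003047647}{40802618790}$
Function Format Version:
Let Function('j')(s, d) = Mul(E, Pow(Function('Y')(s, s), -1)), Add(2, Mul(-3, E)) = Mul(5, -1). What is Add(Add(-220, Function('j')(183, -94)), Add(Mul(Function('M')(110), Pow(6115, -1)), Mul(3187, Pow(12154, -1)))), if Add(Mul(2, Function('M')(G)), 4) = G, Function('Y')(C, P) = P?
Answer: Rational(-8965003047647, 40802618790) ≈ -219.72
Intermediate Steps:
E = Rational(7, 3) (E = Add(Rational(2, 3), Mul(Rational(-1, 3), Mul(5, -1))) = Add(Rational(2, 3), Mul(Rational(-1, 3), -5)) = Add(Rational(2, 3), Rational(5, 3)) = Rational(7, 3) ≈ 2.3333)
Function('M')(G) = Add(-2, Mul(Rational(1, 2), G))
Function('j')(s, d) = Mul(Rational(7, 3), Pow(s, -1))
Add(Add(-220, Function('j')(183, -94)), Add(Mul(Function('M')(110), Pow(6115, -1)), Mul(3187, Pow(12154, -1)))) = Add(Add(-220, Mul(Rational(7, 3), Pow(183, -1))), Add(Mul(Add(-2, Mul(Rational(1, 2), 110)), Pow(6115, -1)), Mul(3187, Pow(12154, -1)))) = Add(Add(-220, Mul(Rational(7, 3), Rational(1, 183))), Add(Mul(Add(-2, 55), Rational(1, 6115)), Mul(3187, Rational(1, 12154)))) = Add(Add(-220, Rational(7, 549)), Add(Mul(53, Rational(1, 6115)), Rational(3187, 12154))) = Add(Rational(-120773, 549), Add(Rational(53, 6115), Rational(3187, 12154))) = Add(Rational(-120773, 549), Rational(20132667, 74321710)) = Rational(-8965003047647, 40802618790)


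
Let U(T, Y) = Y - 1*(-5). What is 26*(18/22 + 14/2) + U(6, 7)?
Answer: 2368/11 ≈ 215.27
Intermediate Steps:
U(T, Y) = 5 + Y (U(T, Y) = Y + 5 = 5 + Y)
26*(18/22 + 14/2) + U(6, 7) = 26*(18/22 + 14/2) + (5 + 7) = 26*(18*(1/22) + 14*(½)) + 12 = 26*(9/11 + 7) + 12 = 26*(86/11) + 12 = 2236/11 + 12 = 2368/11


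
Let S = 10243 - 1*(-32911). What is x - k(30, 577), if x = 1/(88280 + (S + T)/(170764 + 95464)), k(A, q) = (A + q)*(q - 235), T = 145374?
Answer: -1219759877238091/5875699092 ≈ -2.0759e+5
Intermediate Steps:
S = 43154 (S = 10243 + 32911 = 43154)
k(A, q) = (-235 + q)*(A + q) (k(A, q) = (A + q)*(-235 + q) = (-235 + q)*(A + q))
x = 66557/5875699092 (x = 1/(88280 + (43154 + 145374)/(170764 + 95464)) = 1/(88280 + 188528/266228) = 1/(88280 + 188528*(1/266228)) = 1/(88280 + 47132/66557) = 1/(5875699092/66557) = 66557/5875699092 ≈ 1.1328e-5)
x - k(30, 577) = 66557/5875699092 - (577**2 - 235*30 - 235*577 + 30*577) = 66557/5875699092 - (332929 - 7050 - 135595 + 17310) = 66557/5875699092 - 1*207594 = 66557/5875699092 - 207594 = -1219759877238091/5875699092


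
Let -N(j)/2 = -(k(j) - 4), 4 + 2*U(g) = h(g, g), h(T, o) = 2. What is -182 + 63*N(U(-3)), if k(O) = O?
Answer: -812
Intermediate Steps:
U(g) = -1 (U(g) = -2 + (½)*2 = -2 + 1 = -1)
N(j) = -8 + 2*j (N(j) = -(-2)*(j - 4) = -(-2)*(-4 + j) = -2*(4 - j) = -8 + 2*j)
-182 + 63*N(U(-3)) = -182 + 63*(-8 + 2*(-1)) = -182 + 63*(-8 - 2) = -182 + 63*(-10) = -182 - 630 = -812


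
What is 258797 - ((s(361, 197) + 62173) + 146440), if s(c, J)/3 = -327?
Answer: 51165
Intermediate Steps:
s(c, J) = -981 (s(c, J) = 3*(-327) = -981)
258797 - ((s(361, 197) + 62173) + 146440) = 258797 - ((-981 + 62173) + 146440) = 258797 - (61192 + 146440) = 258797 - 1*207632 = 258797 - 207632 = 51165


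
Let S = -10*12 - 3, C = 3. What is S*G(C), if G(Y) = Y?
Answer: -369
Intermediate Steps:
S = -123 (S = -120 - 3 = -123)
S*G(C) = -123*3 = -369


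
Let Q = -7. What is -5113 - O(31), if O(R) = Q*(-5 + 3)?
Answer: -5127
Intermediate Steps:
O(R) = 14 (O(R) = -7*(-5 + 3) = -7*(-2) = 14)
-5113 - O(31) = -5113 - 1*14 = -5113 - 14 = -5127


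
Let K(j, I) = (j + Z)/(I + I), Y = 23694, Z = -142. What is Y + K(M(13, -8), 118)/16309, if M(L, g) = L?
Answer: 91196405127/3848924 ≈ 23694.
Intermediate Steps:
K(j, I) = (-142 + j)/(2*I) (K(j, I) = (j - 142)/(I + I) = (-142 + j)/((2*I)) = (-142 + j)*(1/(2*I)) = (-142 + j)/(2*I))
Y + K(M(13, -8), 118)/16309 = 23694 + ((½)*(-142 + 13)/118)/16309 = 23694 + ((½)*(1/118)*(-129))*(1/16309) = 23694 - 129/236*1/16309 = 23694 - 129/3848924 = 91196405127/3848924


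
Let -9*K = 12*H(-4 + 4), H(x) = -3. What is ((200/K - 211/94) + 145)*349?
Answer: 6323531/94 ≈ 67272.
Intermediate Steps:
K = 4 (K = -4*(-3)/3 = -⅑*(-36) = 4)
((200/K - 211/94) + 145)*349 = ((200/4 - 211/94) + 145)*349 = ((200*(¼) - 211*1/94) + 145)*349 = ((50 - 211/94) + 145)*349 = (4489/94 + 145)*349 = (18119/94)*349 = 6323531/94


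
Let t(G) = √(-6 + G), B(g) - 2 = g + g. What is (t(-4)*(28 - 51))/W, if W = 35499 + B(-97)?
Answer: -23*I*√10/35307 ≈ -0.00206*I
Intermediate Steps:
B(g) = 2 + 2*g (B(g) = 2 + (g + g) = 2 + 2*g)
W = 35307 (W = 35499 + (2 + 2*(-97)) = 35499 + (2 - 194) = 35499 - 192 = 35307)
(t(-4)*(28 - 51))/W = (√(-6 - 4)*(28 - 51))/35307 = (√(-10)*(-23))*(1/35307) = ((I*√10)*(-23))*(1/35307) = -23*I*√10*(1/35307) = -23*I*√10/35307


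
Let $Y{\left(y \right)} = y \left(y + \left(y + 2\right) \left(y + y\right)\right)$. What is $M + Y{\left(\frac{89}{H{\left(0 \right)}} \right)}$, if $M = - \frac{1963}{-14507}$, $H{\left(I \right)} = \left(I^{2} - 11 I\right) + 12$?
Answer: $\frac{13675979725}{12534048} \approx 1091.1$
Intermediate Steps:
$H{\left(I \right)} = 12 + I^{2} - 11 I$
$M = \frac{1963}{14507}$ ($M = \left(-1963\right) \left(- \frac{1}{14507}\right) = \frac{1963}{14507} \approx 0.13531$)
$Y{\left(y \right)} = y \left(y + 2 y \left(2 + y\right)\right)$ ($Y{\left(y \right)} = y \left(y + \left(2 + y\right) 2 y\right) = y \left(y + 2 y \left(2 + y\right)\right)$)
$M + Y{\left(\frac{89}{H{\left(0 \right)}} \right)} = \frac{1963}{14507} + \left(\frac{89}{12 + 0^{2} - 0}\right)^{2} \left(5 + 2 \frac{89}{12 + 0^{2} - 0}\right) = \frac{1963}{14507} + \left(\frac{89}{12 + 0 + 0}\right)^{2} \left(5 + 2 \frac{89}{12 + 0 + 0}\right) = \frac{1963}{14507} + \left(\frac{89}{12}\right)^{2} \left(5 + 2 \cdot \frac{89}{12}\right) = \frac{1963}{14507} + \frac{7921 \left(5 + \frac{89}{6}\right)}{144} = \frac{1963}{14507} + \frac{7921}{144} \cdot \frac{119}{6} = \frac{1963}{14507} + \frac{942599}{864} = \frac{13675979725}{12534048}$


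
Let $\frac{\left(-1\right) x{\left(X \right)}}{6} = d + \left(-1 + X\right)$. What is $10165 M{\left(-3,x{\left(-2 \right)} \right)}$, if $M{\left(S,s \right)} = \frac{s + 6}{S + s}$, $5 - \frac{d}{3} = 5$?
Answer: $16264$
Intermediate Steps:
$d = 0$ ($d = 15 - 15 = 0$)
$x{\left(X \right)} = 6 - 6 X$ ($x{\left(X \right)} = - 6 \left(0 + \left(-1 + X\right)\right) = - 6 \left(-1 + X\right) = 6 - 6 X$)
$M{\left(S,s \right)} = \frac{6 + s}{S + s}$
$10165 M{\left(-3,x{\left(-2 \right)} \right)} = 10165 \frac{6 + \left(6 - -12\right)}{-3 + \left(6 - -12\right)} = 10165 \frac{6 + \left(6 + 12\right)}{-3 + \left(6 + 12\right)} = 10165 \frac{6 + 18}{-3 + 18} = 10165 \cdot \frac{1}{15} \cdot 24 = 10165 \cdot \frac{8}{5} = 16264$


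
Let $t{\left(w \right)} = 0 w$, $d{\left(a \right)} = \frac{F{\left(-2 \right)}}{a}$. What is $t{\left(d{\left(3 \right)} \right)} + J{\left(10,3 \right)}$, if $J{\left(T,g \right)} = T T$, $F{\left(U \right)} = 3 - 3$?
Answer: $100$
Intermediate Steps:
$F{\left(U \right)} = 0$ ($F{\left(U \right)} = 3 - 3 = 0$)
$J{\left(T,g \right)} = T^{2}$
$d{\left(a \right)} = 0$ ($d{\left(a \right)} = \frac{0}{a} = 0$)
$t{\left(w \right)} = 0$
$t{\left(d{\left(3 \right)} \right)} + J{\left(10,3 \right)} = 0 + 10^{2} = 0 + 100 = 100$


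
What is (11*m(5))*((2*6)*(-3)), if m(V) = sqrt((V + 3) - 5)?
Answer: -396*sqrt(3) ≈ -685.89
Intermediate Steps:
m(V) = sqrt(-2 + V) (m(V) = sqrt((3 + V) - 5) = sqrt(-2 + V))
(11*m(5))*((2*6)*(-3)) = (11*sqrt(-2 + 5))*((2*6)*(-3)) = (11*sqrt(3))*(12*(-3)) = (11*sqrt(3))*(-36) = -396*sqrt(3)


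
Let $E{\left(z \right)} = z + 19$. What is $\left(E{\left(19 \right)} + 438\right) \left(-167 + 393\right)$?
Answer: $107576$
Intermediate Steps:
$E{\left(z \right)} = 19 + z$
$\left(E{\left(19 \right)} + 438\right) \left(-167 + 393\right) = \left(\left(19 + 19\right) + 438\right) \left(-167 + 393\right) = \left(38 + 438\right) 226 = 476 \cdot 226 = 107576$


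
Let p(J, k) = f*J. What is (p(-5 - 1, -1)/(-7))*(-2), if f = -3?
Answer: 36/7 ≈ 5.1429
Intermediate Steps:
p(J, k) = -3*J
(p(-5 - 1, -1)/(-7))*(-2) = (-3*(-5 - 1)/(-7))*(-2) = (-3*(-6)*(-⅐))*(-2) = (18*(-⅐))*(-2) = -18/7*(-2) = 36/7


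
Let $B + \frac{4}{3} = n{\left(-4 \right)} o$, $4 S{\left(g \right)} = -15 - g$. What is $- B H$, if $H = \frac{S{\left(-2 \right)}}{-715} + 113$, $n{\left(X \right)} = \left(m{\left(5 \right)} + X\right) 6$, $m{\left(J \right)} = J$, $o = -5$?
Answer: $\frac{389489}{110} \approx 3540.8$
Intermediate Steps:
$S{\left(g \right)} = - \frac{15}{4} - \frac{g}{4}$ ($S{\left(g \right)} = \frac{-15 - g}{4} = - \frac{15}{4} - \frac{g}{4}$)
$n{\left(X \right)} = 30 + 6 X$ ($n{\left(X \right)} = \left(5 + X\right) 6 = 30 + 6 X$)
$H = \frac{24861}{220}$ ($H = \frac{- \frac{15}{4} - - \frac{1}{2}}{-715} + 113 = \left(- \frac{15}{4} + \frac{1}{2}\right) \left(- \frac{1}{715}\right) + 113 = \left(- \frac{13}{4}\right) \left(- \frac{1}{715}\right) + 113 = \frac{1}{220} + 113 = \frac{24861}{220} \approx 113.0$)
$B = - \frac{94}{3}$ ($B = - \frac{4}{3} + \left(30 + 6 \left(-4\right)\right) \left(-5\right) = - \frac{4}{3} + \left(30 - 24\right) \left(-5\right) = - \frac{4}{3} + 6 \left(-5\right) = - \frac{4}{3} - 30 = - \frac{94}{3} \approx -31.333$)
$- B H = \left(-1\right) \left(- \frac{94}{3}\right) \frac{24861}{220} = \frac{94}{3} \cdot \frac{24861}{220} = \frac{389489}{110}$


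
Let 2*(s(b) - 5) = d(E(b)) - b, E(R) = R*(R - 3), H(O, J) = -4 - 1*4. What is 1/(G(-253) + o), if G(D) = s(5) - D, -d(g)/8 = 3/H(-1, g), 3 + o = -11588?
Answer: -1/11334 ≈ -8.8230e-5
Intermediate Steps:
o = -11591 (o = -3 - 11588 = -11591)
H(O, J) = -8 (H(O, J) = -4 - 4 = -8)
E(R) = R*(-3 + R)
d(g) = 3 (d(g) = -24/(-8) = -24*(-1)/8 = -8*(-3/8) = 3)
s(b) = 13/2 - b/2 (s(b) = 5 + (3 - b)/2 = 5 + (3/2 - b/2) = 13/2 - b/2)
G(D) = 4 - D (G(D) = (13/2 - 1/2*5) - D = (13/2 - 5/2) - D = 4 - D)
1/(G(-253) + o) = 1/((4 - 1*(-253)) - 11591) = 1/((4 + 253) - 11591) = 1/(257 - 11591) = 1/(-11334) = -1/11334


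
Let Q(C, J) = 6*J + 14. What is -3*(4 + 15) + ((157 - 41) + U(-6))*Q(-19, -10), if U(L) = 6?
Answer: -5669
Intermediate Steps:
Q(C, J) = 14 + 6*J
-3*(4 + 15) + ((157 - 41) + U(-6))*Q(-19, -10) = -3*(4 + 15) + ((157 - 41) + 6)*(14 + 6*(-10)) = -3*19 + (116 + 6)*(14 - 60) = -57 + 122*(-46) = -57 - 5612 = -5669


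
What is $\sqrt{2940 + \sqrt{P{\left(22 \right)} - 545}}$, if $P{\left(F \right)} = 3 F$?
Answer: $\sqrt{2940 + i \sqrt{479}} \approx 54.222 + 0.2018 i$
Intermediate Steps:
$\sqrt{2940 + \sqrt{P{\left(22 \right)} - 545}} = \sqrt{2940 + \sqrt{3 \cdot 22 - 545}} = \sqrt{2940 + \sqrt{66 - 545}} = \sqrt{2940 + \sqrt{-479}} = \sqrt{2940 + i \sqrt{479}}$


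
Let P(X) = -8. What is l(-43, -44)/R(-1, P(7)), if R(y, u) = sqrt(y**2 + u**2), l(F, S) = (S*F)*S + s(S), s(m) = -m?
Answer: -83204*sqrt(65)/65 ≈ -10320.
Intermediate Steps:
l(F, S) = -S + F*S**2 (l(F, S) = (S*F)*S - S = (F*S)*S - S = F*S**2 - S = -S + F*S**2)
R(y, u) = sqrt(u**2 + y**2)
l(-43, -44)/R(-1, P(7)) = (-44*(-1 - 43*(-44)))/(sqrt((-8)**2 + (-1)**2)) = (-44*(-1 + 1892))/(sqrt(64 + 1)) = (-44*1891)/(sqrt(65)) = -83204*sqrt(65)/65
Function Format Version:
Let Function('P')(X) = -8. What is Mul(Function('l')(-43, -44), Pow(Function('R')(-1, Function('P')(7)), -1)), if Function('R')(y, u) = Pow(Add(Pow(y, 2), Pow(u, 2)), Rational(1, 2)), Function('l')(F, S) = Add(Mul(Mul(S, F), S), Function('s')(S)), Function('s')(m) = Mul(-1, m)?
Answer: Mul(Rational(-83204, 65), Pow(65, Rational(1, 2))) ≈ -10320.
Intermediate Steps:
Function('l')(F, S) = Add(Mul(-1, S), Mul(F, Pow(S, 2))) (Function('l')(F, S) = Add(Mul(Mul(S, F), S), Mul(-1, S)) = Add(Mul(Mul(F, S), S), Mul(-1, S)) = Add(Mul(F, Pow(S, 2)), Mul(-1, S)) = Add(Mul(-1, S), Mul(F, Pow(S, 2))))
Function('R')(y, u) = Pow(Add(Pow(u, 2), Pow(y, 2)), Rational(1, 2))
Mul(Function('l')(-43, -44), Pow(Function('R')(-1, Function('P')(7)), -1)) = Mul(Mul(-44, Add(-1, Mul(-43, -44))), Pow(Pow(Add(Pow(-8, 2), Pow(-1, 2)), Rational(1, 2)), -1)) = Mul(Mul(-44, Add(-1, 1892)), Pow(Pow(Add(64, 1), Rational(1, 2)), -1)) = Mul(Mul(-44, 1891), Pow(Pow(65, Rational(1, 2)), -1)) = Mul(-83204, Mul(Rational(1, 65), Pow(65, Rational(1, 2)))) = Mul(Rational(-83204, 65), Pow(65, Rational(1, 2)))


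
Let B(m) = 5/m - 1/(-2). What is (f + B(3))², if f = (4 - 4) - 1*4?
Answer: 121/36 ≈ 3.3611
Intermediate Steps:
B(m) = ½ + 5/m (B(m) = 5/m - 1*(-½) = 5/m + ½ = ½ + 5/m)
f = -4 (f = 0 - 4 = -4)
(f + B(3))² = (-4 + (½)*(10 + 3)/3)² = (-4 + (½)*(⅓)*13)² = (-4 + 13/6)² = (-11/6)² = 121/36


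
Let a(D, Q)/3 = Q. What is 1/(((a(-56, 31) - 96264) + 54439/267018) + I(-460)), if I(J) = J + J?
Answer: -267018/25924990199 ≈ -1.0300e-5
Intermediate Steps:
a(D, Q) = 3*Q
I(J) = 2*J
1/(((a(-56, 31) - 96264) + 54439/267018) + I(-460)) = 1/(((3*31 - 96264) + 54439/267018) + 2*(-460)) = 1/(((93 - 96264) + 54439*(1/267018)) - 920) = 1/((-96171 + 54439/267018) - 920) = 1/(-25679333639/267018 - 920) = 1/(-25924990199/267018) = -267018/25924990199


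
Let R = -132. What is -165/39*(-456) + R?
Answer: 23364/13 ≈ 1797.2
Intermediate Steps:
-165/39*(-456) + R = -165/39*(-456) - 132 = -165*1/39*(-456) - 132 = -55/13*(-456) - 132 = 25080/13 - 132 = 23364/13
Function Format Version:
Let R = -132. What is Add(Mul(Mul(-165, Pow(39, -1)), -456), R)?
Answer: Rational(23364, 13) ≈ 1797.2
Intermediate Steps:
Add(Mul(Mul(-165, Pow(39, -1)), -456), R) = Add(Mul(Mul(-165, Pow(39, -1)), -456), -132) = Add(Mul(Mul(-165, Rational(1, 39)), -456), -132) = Add(Mul(Rational(-55, 13), -456), -132) = Add(Rational(25080, 13), -132) = Rational(23364, 13)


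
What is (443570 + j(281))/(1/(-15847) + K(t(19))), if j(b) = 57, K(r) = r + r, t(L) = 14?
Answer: 7030157069/443715 ≈ 15844.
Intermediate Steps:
K(r) = 2*r
(443570 + j(281))/(1/(-15847) + K(t(19))) = (443570 + 57)/(1/(-15847) + 2*14) = 443627/(-1/15847 + 28) = 443627/(443715/15847) = 443627*(15847/443715) = 7030157069/443715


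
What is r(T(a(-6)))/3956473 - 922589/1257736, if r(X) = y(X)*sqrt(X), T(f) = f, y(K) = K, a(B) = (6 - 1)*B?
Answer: -922589/1257736 - 30*I*sqrt(30)/3956473 ≈ -0.73353 - 4.1531e-5*I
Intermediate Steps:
a(B) = 5*B
r(X) = X**(3/2) (r(X) = X*sqrt(X) = X**(3/2))
r(T(a(-6)))/3956473 - 922589/1257736 = (5*(-6))**(3/2)/3956473 - 922589/1257736 = (-30)**(3/2)*(1/3956473) - 922589*1/1257736 = -30*I*sqrt(30)*(1/3956473) - 922589/1257736 = -30*I*sqrt(30)/3956473 - 922589/1257736 = -922589/1257736 - 30*I*sqrt(30)/3956473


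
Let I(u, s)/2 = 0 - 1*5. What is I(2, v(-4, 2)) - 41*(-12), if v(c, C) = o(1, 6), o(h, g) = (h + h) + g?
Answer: 482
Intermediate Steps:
o(h, g) = g + 2*h (o(h, g) = 2*h + g = g + 2*h)
v(c, C) = 8 (v(c, C) = 6 + 2*1 = 6 + 2 = 8)
I(u, s) = -10 (I(u, s) = 2*(0 - 1*5) = 2*(0 - 5) = 2*(-5) = -10)
I(2, v(-4, 2)) - 41*(-12) = -10 - 41*(-12) = -10 + 492 = 482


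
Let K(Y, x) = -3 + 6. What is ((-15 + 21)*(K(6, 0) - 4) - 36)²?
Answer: 1764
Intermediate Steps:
K(Y, x) = 3
((-15 + 21)*(K(6, 0) - 4) - 36)² = ((-15 + 21)*(3 - 4) - 36)² = (6*(-1) - 36)² = (-6 - 36)² = (-42)² = 1764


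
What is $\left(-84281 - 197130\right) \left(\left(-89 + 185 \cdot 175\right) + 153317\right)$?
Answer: $-52230725833$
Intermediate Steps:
$\left(-84281 - 197130\right) \left(\left(-89 + 185 \cdot 175\right) + 153317\right) = - 281411 \left(\left(-89 + 32375\right) + 153317\right) = - 281411 \left(32286 + 153317\right) = \left(-281411\right) 185603 = -52230725833$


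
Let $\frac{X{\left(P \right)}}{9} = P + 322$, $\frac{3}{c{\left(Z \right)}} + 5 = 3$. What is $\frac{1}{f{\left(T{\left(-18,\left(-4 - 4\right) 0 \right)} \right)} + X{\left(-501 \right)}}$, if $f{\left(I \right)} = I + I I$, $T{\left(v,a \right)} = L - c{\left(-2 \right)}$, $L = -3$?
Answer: $- \frac{4}{6441} \approx -0.00062102$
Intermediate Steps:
$c{\left(Z \right)} = - \frac{3}{2}$ ($c{\left(Z \right)} = \frac{3}{-5 + 3} = \frac{3}{-2} = 3 \left(- \frac{1}{2}\right) = - \frac{3}{2}$)
$T{\left(v,a \right)} = - \frac{3}{2}$ ($T{\left(v,a \right)} = -3 - - \frac{3}{2} = -3 + \frac{3}{2} = - \frac{3}{2}$)
$f{\left(I \right)} = I + I^{2}$
$X{\left(P \right)} = 2898 + 9 P$ ($X{\left(P \right)} = 9 \left(P + 322\right) = 9 \left(322 + P\right) = 2898 + 9 P$)
$\frac{1}{f{\left(T{\left(-18,\left(-4 - 4\right) 0 \right)} \right)} + X{\left(-501 \right)}} = \frac{1}{- \frac{3 \left(1 - \frac{3}{2}\right)}{2} + \left(2898 + 9 \left(-501\right)\right)} = \frac{1}{\left(- \frac{3}{2}\right) \left(- \frac{1}{2}\right) + \left(2898 - 4509\right)} = \frac{1}{\frac{3}{4} - 1611} = \frac{1}{- \frac{6441}{4}} = - \frac{4}{6441}$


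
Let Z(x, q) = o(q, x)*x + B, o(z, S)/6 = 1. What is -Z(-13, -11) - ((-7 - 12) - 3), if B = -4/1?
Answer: 104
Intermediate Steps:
o(z, S) = 6 (o(z, S) = 6*1 = 6)
B = -4 (B = -4*1 = -4)
Z(x, q) = -4 + 6*x (Z(x, q) = 6*x - 4 = -4 + 6*x)
-Z(-13, -11) - ((-7 - 12) - 3) = -(-4 + 6*(-13)) - ((-7 - 12) - 3) = -(-4 - 78) - (-19 - 3) = -1*(-82) - 1*(-22) = 82 + 22 = 104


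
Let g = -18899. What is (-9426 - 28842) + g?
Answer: -57167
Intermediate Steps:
(-9426 - 28842) + g = (-9426 - 28842) - 18899 = -38268 - 18899 = -57167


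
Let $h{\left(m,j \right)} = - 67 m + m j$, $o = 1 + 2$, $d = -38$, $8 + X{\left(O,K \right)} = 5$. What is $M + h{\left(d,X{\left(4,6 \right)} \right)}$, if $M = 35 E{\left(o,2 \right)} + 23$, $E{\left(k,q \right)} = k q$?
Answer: $2893$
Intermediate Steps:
$X{\left(O,K \right)} = -3$ ($X{\left(O,K \right)} = -8 + 5 = -3$)
$o = 3$
$h{\left(m,j \right)} = - 67 m + j m$
$M = 233$ ($M = 35 \cdot 3 \cdot 2 + 23 = 35 \cdot 6 + 23 = 210 + 23 = 233$)
$M + h{\left(d,X{\left(4,6 \right)} \right)} = 233 - 38 \left(-67 - 3\right) = 233 - -2660 = 233 + 2660 = 2893$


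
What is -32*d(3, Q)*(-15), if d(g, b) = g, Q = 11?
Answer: 1440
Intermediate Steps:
-32*d(3, Q)*(-15) = -32*3*(-15) = -96*(-15) = 1440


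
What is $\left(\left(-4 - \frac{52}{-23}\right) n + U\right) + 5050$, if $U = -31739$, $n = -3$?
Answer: $- \frac{613727}{23} \approx -26684.0$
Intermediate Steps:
$\left(\left(-4 - \frac{52}{-23}\right) n + U\right) + 5050 = \left(\left(-4 - \frac{52}{-23}\right) \left(-3\right) - 31739\right) + 5050 = \left(\left(-4 - - \frac{52}{23}\right) \left(-3\right) - 31739\right) + 5050 = \left(\left(-4 + \frac{52}{23}\right) \left(-3\right) - 31739\right) + 5050 = \left(\left(- \frac{40}{23}\right) \left(-3\right) - 31739\right) + 5050 = \left(\frac{120}{23} - 31739\right) + 5050 = - \frac{729877}{23} + 5050 = - \frac{613727}{23}$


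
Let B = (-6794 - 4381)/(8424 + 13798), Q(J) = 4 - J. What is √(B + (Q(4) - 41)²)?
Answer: √829858523554/22222 ≈ 40.994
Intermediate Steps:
B = -11175/22222 ≈ -0.50288
√(B + (Q(4) - 41)²) = √(-11175/22222 + ((4 - 1*4) - 41)²) = √(-11175/22222 + ((4 - 4) - 41)²) = √(-11175/22222 + (0 - 41)²) = √(-11175/22222 + (-41)²) = √(-11175/22222 + 1681) = √(37344007/22222) = √829858523554/22222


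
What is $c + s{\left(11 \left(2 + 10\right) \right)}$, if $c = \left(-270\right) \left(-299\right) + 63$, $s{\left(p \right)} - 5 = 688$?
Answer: $81486$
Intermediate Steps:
$s{\left(p \right)} = 693$ ($s{\left(p \right)} = 5 + 688 = 693$)
$c = 80793$ ($c = 80730 + 63 = 80793$)
$c + s{\left(11 \left(2 + 10\right) \right)} = 80793 + 693 = 81486$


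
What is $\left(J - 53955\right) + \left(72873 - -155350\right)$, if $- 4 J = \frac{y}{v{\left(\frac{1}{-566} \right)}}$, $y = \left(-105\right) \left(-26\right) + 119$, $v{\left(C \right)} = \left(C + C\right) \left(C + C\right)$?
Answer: $- \frac{227476489}{4} \approx -5.6869 \cdot 10^{7}$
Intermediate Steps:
$v{\left(C \right)} = 4 C^{2}$ ($v{\left(C \right)} = 2 C 2 C = 4 C^{2}$)
$y = 2849$ ($y = 2730 + 119 = 2849$)
$J = - \frac{228173561}{4}$ ($J = - \frac{2849 \frac{1}{4 \left(\frac{1}{-566}\right)^{2}}}{4} = - \frac{2849 \frac{1}{4 \left(- \frac{1}{566}\right)^{2}}}{4} = - \frac{2849 \frac{1}{4 \cdot \frac{1}{320356}}}{4} = - \frac{2849 \frac{1}{\frac{1}{80089}}}{4} = - \frac{2849 \cdot 80089}{4} = \left(- \frac{1}{4}\right) 228173561 = - \frac{228173561}{4} \approx -5.7043 \cdot 10^{7}$)
$\left(J - 53955\right) + \left(72873 - -155350\right) = \left(- \frac{228173561}{4} - 53955\right) + \left(72873 - -155350\right) = - \frac{228389381}{4} + \left(72873 + 155350\right) = - \frac{228389381}{4} + 228223 = - \frac{227476489}{4}$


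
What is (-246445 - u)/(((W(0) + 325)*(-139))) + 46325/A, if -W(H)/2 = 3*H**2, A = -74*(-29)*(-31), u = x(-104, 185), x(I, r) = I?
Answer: 14295349491/3005312050 ≈ 4.7567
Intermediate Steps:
u = -104
A = -66526 (A = 2146*(-31) = -66526)
W(H) = -6*H**2
(-246445 - u)/(((W(0) + 325)*(-139))) + 46325/A = (-246445 - 1*(-104))/(((-6*0**2 + 325)*(-139))) + 46325/(-66526) = (-246445 + 104)/(((-6*0 + 325)*(-139))) + 46325*(-1/66526) = -246341*(-1/(139*(0 + 325))) - 46325/66526 = -246341/(325*(-139)) - 46325/66526 = -246341/(-45175) - 46325/66526 = -246341*(-1/45175) - 46325/66526 = 246341/45175 - 46325/66526 = 14295349491/3005312050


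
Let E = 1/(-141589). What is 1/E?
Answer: -141589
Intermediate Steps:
E = -1/141589 ≈ -7.0627e-6
1/E = 1/(-1/141589) = -141589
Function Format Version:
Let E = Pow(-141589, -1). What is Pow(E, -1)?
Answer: -141589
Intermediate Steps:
E = Rational(-1, 141589) ≈ -7.0627e-6
Pow(E, -1) = Pow(Rational(-1, 141589), -1) = -141589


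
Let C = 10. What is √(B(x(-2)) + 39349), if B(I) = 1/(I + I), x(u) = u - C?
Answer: 25*√9066/12 ≈ 198.37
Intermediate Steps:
x(u) = -10 + u (x(u) = u - 1*10 = u - 10 = -10 + u)
B(I) = 1/(2*I)
√(B(x(-2)) + 39349) = √(1/(2*(-10 - 2)) + 39349) = √((½)/(-12) + 39349) = √((½)*(-1/12) + 39349) = √(-1/24 + 39349) = √(944375/24) = 25*√9066/12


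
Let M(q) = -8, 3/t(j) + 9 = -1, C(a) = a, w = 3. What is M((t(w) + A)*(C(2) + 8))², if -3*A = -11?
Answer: 64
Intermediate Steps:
A = 11/3 (A = -⅓*(-11) = 11/3 ≈ 3.6667)
t(j) = -3/10 (t(j) = 3/(-9 - 1) = 3/(-10) = 3*(-⅒) = -3/10)
M((t(w) + A)*(C(2) + 8))² = (-8)² = 64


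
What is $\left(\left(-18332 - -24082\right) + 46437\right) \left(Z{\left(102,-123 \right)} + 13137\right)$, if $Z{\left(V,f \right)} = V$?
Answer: $690903693$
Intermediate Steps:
$\left(\left(-18332 - -24082\right) + 46437\right) \left(Z{\left(102,-123 \right)} + 13137\right) = \left(\left(-18332 - -24082\right) + 46437\right) \left(102 + 13137\right) = \left(\left(-18332 + 24082\right) + 46437\right) 13239 = \left(5750 + 46437\right) 13239 = 52187 \cdot 13239 = 690903693$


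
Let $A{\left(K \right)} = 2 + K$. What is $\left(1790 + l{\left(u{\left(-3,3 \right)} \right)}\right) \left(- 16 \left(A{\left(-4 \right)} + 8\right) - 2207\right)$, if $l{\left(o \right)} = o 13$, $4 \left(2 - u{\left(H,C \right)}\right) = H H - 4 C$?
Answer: $- \frac{16818809}{4} \approx -4.2047 \cdot 10^{6}$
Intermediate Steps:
$u{\left(H,C \right)} = 2 + C - \frac{H^{2}}{4}$ ($u{\left(H,C \right)} = 2 - \frac{H H - 4 C}{4} = 2 - \frac{H^{2} - 4 C}{4} = 2 + \left(C - \frac{H^{2}}{4}\right) = 2 + C - \frac{H^{2}}{4}$)
$l{\left(o \right)} = 13 o$
$\left(1790 + l{\left(u{\left(-3,3 \right)} \right)}\right) \left(- 16 \left(A{\left(-4 \right)} + 8\right) - 2207\right) = \left(1790 + 13 \left(2 + 3 - \frac{\left(-3\right)^{2}}{4}\right)\right) \left(- 16 \left(\left(2 - 4\right) + 8\right) - 2207\right) = \left(1790 + 13 \left(2 + 3 - \frac{9}{4}\right)\right) \left(- 16 \left(-2 + 8\right) - 2207\right) = \left(1790 + 13 \left(2 + 3 - \frac{9}{4}\right)\right) \left(\left(-16\right) 6 - 2207\right) = \left(1790 + 13 \cdot \frac{11}{4}\right) \left(-96 - 2207\right) = \left(1790 + \frac{143}{4}\right) \left(-2303\right) = \frac{7303}{4} \left(-2303\right) = - \frac{16818809}{4}$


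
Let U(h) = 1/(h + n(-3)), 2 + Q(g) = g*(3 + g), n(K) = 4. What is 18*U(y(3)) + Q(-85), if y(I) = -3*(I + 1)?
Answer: 27863/4 ≈ 6965.8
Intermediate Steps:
Q(g) = -2 + g*(3 + g)
y(I) = -3 - 3*I (y(I) = -3*(1 + I) = -3 - 3*I)
U(h) = 1/(4 + h) (U(h) = 1/(h + 4) = 1/(4 + h))
18*U(y(3)) + Q(-85) = 18/(4 + (-3 - 3*3)) + (-2 + (-85)**2 + 3*(-85)) = 18/(4 + (-3 - 9)) + (-2 + 7225 - 255) = 18/(4 - 12) + 6968 = 18/(-8) + 6968 = 18*(-1/8) + 6968 = -9/4 + 6968 = 27863/4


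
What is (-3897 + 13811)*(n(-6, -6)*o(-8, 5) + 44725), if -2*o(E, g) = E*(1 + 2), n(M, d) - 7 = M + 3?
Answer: 443879522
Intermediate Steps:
n(M, d) = 10 + M (n(M, d) = 7 + (M + 3) = 7 + (3 + M) = 10 + M)
o(E, g) = -3*E/2 (o(E, g) = -E*(1 + 2)/2 = -E*3/2 = -3*E/2)
(-3897 + 13811)*(n(-6, -6)*o(-8, 5) + 44725) = (-3897 + 13811)*((10 - 6)*(-3/2*(-8)) + 44725) = 9914*(4*12 + 44725) = 9914*(48 + 44725) = 9914*44773 = 443879522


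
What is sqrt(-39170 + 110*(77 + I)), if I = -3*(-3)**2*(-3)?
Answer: I*sqrt(21790) ≈ 147.61*I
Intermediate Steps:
I = 81 (I = -3*9*(-3) = -27*(-3) = 81)
sqrt(-39170 + 110*(77 + I)) = sqrt(-39170 + 110*(77 + 81)) = sqrt(-39170 + 110*158) = sqrt(-39170 + 17380) = sqrt(-21790) = I*sqrt(21790)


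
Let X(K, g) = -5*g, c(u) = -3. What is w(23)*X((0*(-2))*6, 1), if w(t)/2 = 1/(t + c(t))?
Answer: -½ ≈ -0.50000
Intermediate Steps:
w(t) = 2/(-3 + t) (w(t) = 2/(t - 3) = 2/(-3 + t))
w(23)*X((0*(-2))*6, 1) = (2/(-3 + 23))*(-5*1) = (2/20)*(-5) = (2*(1/20))*(-5) = (⅒)*(-5) = -½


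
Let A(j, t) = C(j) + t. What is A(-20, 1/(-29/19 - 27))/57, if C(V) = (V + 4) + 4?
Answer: -6523/30894 ≈ -0.21114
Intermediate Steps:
C(V) = 8 + V (C(V) = (4 + V) + 4 = 8 + V)
A(j, t) = 8 + j + t (A(j, t) = (8 + j) + t = 8 + j + t)
A(-20, 1/(-29/19 - 27))/57 = (8 - 20 + 1/(-29/19 - 27))/57 = (8 - 20 + 1/(-29*1/19 - 27))*(1/57) = (8 - 20 + 1/(-29/19 - 27))*(1/57) = (8 - 20 + 1/(-542/19))*(1/57) = (8 - 20 - 19/542)*(1/57) = -6523/542*1/57 = -6523/30894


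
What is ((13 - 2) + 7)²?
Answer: 324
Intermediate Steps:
((13 - 2) + 7)² = (11 + 7)² = 18² = 324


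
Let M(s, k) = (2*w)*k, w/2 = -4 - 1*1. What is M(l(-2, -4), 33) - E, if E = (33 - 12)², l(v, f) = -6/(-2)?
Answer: -1101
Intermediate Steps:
w = -10 (w = 2*(-4 - 1*1) = 2*(-4 - 1) = 2*(-5) = -10)
l(v, f) = 3 (l(v, f) = -6*(-½) = 3)
M(s, k) = -20*k (M(s, k) = (2*(-10))*k = -20*k)
E = 441 (E = 21² = 441)
M(l(-2, -4), 33) - E = -20*33 - 1*441 = -660 - 441 = -1101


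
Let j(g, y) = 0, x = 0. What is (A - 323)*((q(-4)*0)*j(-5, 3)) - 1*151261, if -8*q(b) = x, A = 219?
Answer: -151261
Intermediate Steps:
q(b) = 0 (q(b) = -⅛*0 = 0)
(A - 323)*((q(-4)*0)*j(-5, 3)) - 1*151261 = (219 - 323)*((0*0)*0) - 1*151261 = -0*0 - 151261 = -104*0 - 151261 = 0 - 151261 = -151261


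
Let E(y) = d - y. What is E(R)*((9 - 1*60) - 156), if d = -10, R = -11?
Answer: -207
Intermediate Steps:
E(y) = -10 - y
E(R)*((9 - 1*60) - 156) = (-10 - 1*(-11))*((9 - 1*60) - 156) = (-10 + 11)*((9 - 60) - 156) = 1*(-51 - 156) = 1*(-207) = -207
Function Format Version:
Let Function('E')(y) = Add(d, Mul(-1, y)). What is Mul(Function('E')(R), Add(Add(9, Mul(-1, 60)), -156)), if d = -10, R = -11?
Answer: -207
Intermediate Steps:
Function('E')(y) = Add(-10, Mul(-1, y))
Mul(Function('E')(R), Add(Add(9, Mul(-1, 60)), -156)) = Mul(Add(-10, Mul(-1, -11)), Add(Add(9, Mul(-1, 60)), -156)) = Mul(Add(-10, 11), Add(Add(9, -60), -156)) = Mul(1, Add(-51, -156)) = Mul(1, -207) = -207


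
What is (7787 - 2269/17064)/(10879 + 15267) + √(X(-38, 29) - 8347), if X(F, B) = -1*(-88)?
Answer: 132875099/446155344 + I*√8259 ≈ 0.29782 + 90.879*I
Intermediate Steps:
X(F, B) = 88
(7787 - 2269/17064)/(10879 + 15267) + √(X(-38, 29) - 8347) = (7787 - 2269/17064)/(10879 + 15267) + √(88 - 8347) = (7787 - 2269*1/17064)/26146 + √(-8259) = (7787 - 2269/17064)*(1/26146) + I*√8259 = (132875099/17064)*(1/26146) + I*√8259 = 132875099/446155344 + I*√8259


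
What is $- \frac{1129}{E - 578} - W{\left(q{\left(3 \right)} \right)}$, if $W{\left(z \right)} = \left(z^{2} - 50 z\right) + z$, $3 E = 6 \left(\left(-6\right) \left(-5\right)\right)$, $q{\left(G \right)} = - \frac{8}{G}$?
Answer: $- \frac{632159}{4662} \approx -135.6$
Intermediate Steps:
$E = 60$ ($E = \frac{6 \left(\left(-6\right) \left(-5\right)\right)}{3} = \frac{6 \cdot 30}{3} = \frac{1}{3} \cdot 180 = 60$)
$W{\left(z \right)} = z^{2} - 49 z$
$- \frac{1129}{E - 578} - W{\left(q{\left(3 \right)} \right)} = - \frac{1129}{60 - 578} - - \frac{8}{3} \left(-49 - \frac{8}{3}\right) = - \frac{1129}{60 - 578} - \left(-8\right) \frac{1}{3} \left(-49 - \frac{8}{3}\right) = - \frac{1129}{-518} - - \frac{8 \left(-49 - \frac{8}{3}\right)}{3} = \left(-1129\right) \left(- \frac{1}{518}\right) - \left(- \frac{8}{3}\right) \left(- \frac{155}{3}\right) = \frac{1129}{518} - \frac{1240}{9} = - \frac{632159}{4662}$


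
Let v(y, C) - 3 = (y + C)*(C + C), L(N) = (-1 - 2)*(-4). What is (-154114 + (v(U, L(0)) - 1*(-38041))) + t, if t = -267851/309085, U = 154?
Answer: -34644369161/309085 ≈ -1.1209e+5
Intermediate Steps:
t = -267851/309085 (t = -267851*1/309085 = -267851/309085 ≈ -0.86659)
L(N) = 12 (L(N) = -3*(-4) = 12)
v(y, C) = 3 + 2*C*(C + y) (v(y, C) = 3 + (y + C)*(C + C) = 3 + (C + y)*(2*C) = 3 + 2*C*(C + y))
(-154114 + (v(U, L(0)) - 1*(-38041))) + t = (-154114 + ((3 + 2*12² + 2*12*154) - 1*(-38041))) - 267851/309085 = (-154114 + ((3 + 2*144 + 3696) + 38041)) - 267851/309085 = (-154114 + ((3 + 288 + 3696) + 38041)) - 267851/309085 = (-154114 + (3987 + 38041)) - 267851/309085 = (-154114 + 42028) - 267851/309085 = -112086 - 267851/309085 = -34644369161/309085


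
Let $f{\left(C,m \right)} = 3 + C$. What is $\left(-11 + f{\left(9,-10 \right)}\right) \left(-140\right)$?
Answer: $-140$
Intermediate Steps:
$\left(-11 + f{\left(9,-10 \right)}\right) \left(-140\right) = \left(-11 + \left(3 + 9\right)\right) \left(-140\right) = \left(-11 + 12\right) \left(-140\right) = 1 \left(-140\right) = -140$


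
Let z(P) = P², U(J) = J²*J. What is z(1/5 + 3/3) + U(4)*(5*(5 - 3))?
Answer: 16036/25 ≈ 641.44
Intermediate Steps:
U(J) = J³
z(1/5 + 3/3) + U(4)*(5*(5 - 3)) = (1/5 + 3/3)² + 4³*(5*(5 - 3)) = (1*(⅕) + 3*(⅓))² + 64*(5*2) = (⅕ + 1)² + 64*10 = (6/5)² + 640 = 36/25 + 640 = 16036/25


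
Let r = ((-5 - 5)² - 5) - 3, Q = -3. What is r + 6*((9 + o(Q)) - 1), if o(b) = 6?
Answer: 176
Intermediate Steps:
r = 92 (r = ((-10)² - 5) - 3 = (100 - 5) - 3 = 95 - 3 = 92)
r + 6*((9 + o(Q)) - 1) = 92 + 6*((9 + 6) - 1) = 92 + 6*(15 - 1) = 92 + 6*14 = 92 + 84 = 176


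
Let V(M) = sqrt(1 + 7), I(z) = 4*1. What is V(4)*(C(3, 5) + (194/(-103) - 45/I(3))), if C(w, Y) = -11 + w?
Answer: -8707*sqrt(2)/206 ≈ -59.775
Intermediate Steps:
I(z) = 4
V(M) = 2*sqrt(2) (V(M) = sqrt(8) = 2*sqrt(2))
V(4)*(C(3, 5) + (194/(-103) - 45/I(3))) = (2*sqrt(2))*((-11 + 3) + (194/(-103) - 45/4)) = (2*sqrt(2))*(-8 + (194*(-1/103) - 45*1/4)) = (2*sqrt(2))*(-8 + (-194/103 - 45/4)) = (2*sqrt(2))*(-8 - 5411/412) = (2*sqrt(2))*(-8707/412) = -8707*sqrt(2)/206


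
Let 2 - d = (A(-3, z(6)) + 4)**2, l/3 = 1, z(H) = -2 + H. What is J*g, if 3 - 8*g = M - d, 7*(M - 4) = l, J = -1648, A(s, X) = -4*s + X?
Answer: 575976/7 ≈ 82282.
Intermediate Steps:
A(s, X) = X - 4*s
l = 3 (l = 3*1 = 3)
M = 31/7 (M = 4 + (1/7)*3 = 4 + 3/7 = 31/7 ≈ 4.4286)
d = -398 (d = 2 - (((-2 + 6) - 4*(-3)) + 4)**2 = 2 - ((4 + 12) + 4)**2 = 2 - (16 + 4)**2 = 2 - 1*20**2 = 2 - 1*400 = 2 - 400 = -398)
g = -699/14 (g = 3/8 - (31/7 - 1*(-398))/8 = 3/8 - (31/7 + 398)/8 = 3/8 - 1/8*2817/7 = 3/8 - 2817/56 = -699/14 ≈ -49.929)
J*g = -1648*(-699/14) = 575976/7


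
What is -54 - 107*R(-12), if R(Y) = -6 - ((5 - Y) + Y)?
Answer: 1123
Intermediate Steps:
R(Y) = -11 (R(Y) = -6 - 1*5 = -6 - 5 = -11)
-54 - 107*R(-12) = -54 - 107*(-11) = -54 + 1177 = 1123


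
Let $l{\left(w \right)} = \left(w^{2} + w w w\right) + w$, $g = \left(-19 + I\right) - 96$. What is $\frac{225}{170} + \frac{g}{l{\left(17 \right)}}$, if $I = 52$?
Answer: $\frac{13689}{10438} \approx 1.3115$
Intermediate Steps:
$g = -63$ ($g = \left(-19 + 52\right) - 96 = 33 - 96 = -63$)
$l{\left(w \right)} = w + w^{2} + w^{3}$ ($l{\left(w \right)} = \left(w^{2} + w^{2} w\right) + w = \left(w^{2} + w^{3}\right) + w = w + w^{2} + w^{3}$)
$\frac{225}{170} + \frac{g}{l{\left(17 \right)}} = \frac{225}{170} - \frac{63}{17 \left(1 + 17 + 17^{2}\right)} = 225 \cdot \frac{1}{170} - \frac{63}{17 \left(1 + 17 + 289\right)} = \frac{45}{34} - \frac{63}{17 \cdot 307} = \frac{45}{34} - \frac{63}{5219} = \frac{13689}{10438}$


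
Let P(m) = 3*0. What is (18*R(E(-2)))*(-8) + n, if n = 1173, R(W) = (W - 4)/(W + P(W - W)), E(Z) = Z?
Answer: 741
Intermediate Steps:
P(m) = 0
R(W) = (-4 + W)/W (R(W) = (W - 4)/(W + 0) = (-4 + W)/W)
(18*R(E(-2)))*(-8) + n = (18*((-4 - 2)/(-2)))*(-8) + 1173 = (18*(-½*(-6)))*(-8) + 1173 = (18*3)*(-8) + 1173 = 54*(-8) + 1173 = -432 + 1173 = 741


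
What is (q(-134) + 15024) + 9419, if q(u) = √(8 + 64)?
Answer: 24443 + 6*√2 ≈ 24452.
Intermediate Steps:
q(u) = 6*√2 (q(u) = √72 = 6*√2)
(q(-134) + 15024) + 9419 = (6*√2 + 15024) + 9419 = (15024 + 6*√2) + 9419 = 24443 + 6*√2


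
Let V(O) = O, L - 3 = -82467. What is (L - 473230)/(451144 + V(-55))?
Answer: -555694/451089 ≈ -1.2319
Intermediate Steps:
L = -82464 (L = 3 - 82467 = -82464)
(L - 473230)/(451144 + V(-55)) = (-82464 - 473230)/(451144 - 55) = -555694/451089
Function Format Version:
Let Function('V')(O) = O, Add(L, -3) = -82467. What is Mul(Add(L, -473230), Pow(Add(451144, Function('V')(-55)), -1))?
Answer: Rational(-555694, 451089) ≈ -1.2319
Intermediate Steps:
L = -82464 (L = Add(3, -82467) = -82464)
Mul(Add(L, -473230), Pow(Add(451144, Function('V')(-55)), -1)) = Mul(Add(-82464, -473230), Pow(Add(451144, -55), -1)) = Mul(-555694, Pow(451089, -1)) = Mul(-555694, Rational(1, 451089)) = Rational(-555694, 451089)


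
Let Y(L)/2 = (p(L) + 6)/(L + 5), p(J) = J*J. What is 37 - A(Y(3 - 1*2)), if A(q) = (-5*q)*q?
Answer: 578/9 ≈ 64.222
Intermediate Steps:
p(J) = J**2
Y(L) = 2*(6 + L**2)/(5 + L) (Y(L) = 2*((L**2 + 6)/(L + 5)) = 2*((6 + L**2)/(5 + L)) = 2*(6 + L**2)/(5 + L))
A(q) = -5*q**2
37 - A(Y(3 - 1*2)) = 37 - (-5)*(2*(6 + (3 - 1*2)**2)/(5 + (3 - 1*2)))**2 = 37 - (-5)*(2*(6 + (3 - 2)**2)/(5 + (3 - 2)))**2 = 37 - (-5)*(2*(6 + 1**2)/(5 + 1))**2 = 37 - (-5)*(2*(6 + 1)/6)**2 = 37 - (-5)*(2*(1/6)*7)**2 = 37 - (-5)*(7/3)**2 = 37 - (-5)*49/9 = 37 - 1*(-245/9) = 37 + 245/9 = 578/9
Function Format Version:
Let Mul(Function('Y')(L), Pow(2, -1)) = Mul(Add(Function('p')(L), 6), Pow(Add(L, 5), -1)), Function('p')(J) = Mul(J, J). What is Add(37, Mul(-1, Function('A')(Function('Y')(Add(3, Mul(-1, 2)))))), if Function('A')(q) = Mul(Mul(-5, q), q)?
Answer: Rational(578, 9) ≈ 64.222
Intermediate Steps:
Function('p')(J) = Pow(J, 2)
Function('Y')(L) = Mul(2, Pow(Add(5, L), -1), Add(6, Pow(L, 2))) (Function('Y')(L) = Mul(2, Mul(Add(Pow(L, 2), 6), Pow(Add(L, 5), -1))) = Mul(2, Mul(Add(6, Pow(L, 2)), Pow(Add(5, L), -1))) = Mul(2, Mul(Pow(Add(5, L), -1), Add(6, Pow(L, 2)))) = Mul(2, Pow(Add(5, L), -1), Add(6, Pow(L, 2))))
Function('A')(q) = Mul(-5, Pow(q, 2))
Add(37, Mul(-1, Function('A')(Function('Y')(Add(3, Mul(-1, 2)))))) = Add(37, Mul(-1, Mul(-5, Pow(Mul(2, Pow(Add(5, Add(3, Mul(-1, 2))), -1), Add(6, Pow(Add(3, Mul(-1, 2)), 2))), 2)))) = Add(37, Mul(-1, Mul(-5, Pow(Mul(2, Pow(Add(5, Add(3, -2)), -1), Add(6, Pow(Add(3, -2), 2))), 2)))) = Add(37, Mul(-1, Mul(-5, Pow(Mul(2, Pow(Add(5, 1), -1), Add(6, Pow(1, 2))), 2)))) = Add(37, Mul(-1, Mul(-5, Pow(Mul(2, Pow(6, -1), Add(6, 1)), 2)))) = Add(37, Mul(-1, Mul(-5, Pow(Mul(2, Rational(1, 6), 7), 2)))) = Add(37, Mul(-1, Mul(-5, Pow(Rational(7, 3), 2)))) = Add(37, Mul(-1, Mul(-5, Rational(49, 9)))) = Add(37, Mul(-1, Rational(-245, 9))) = Add(37, Rational(245, 9)) = Rational(578, 9)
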